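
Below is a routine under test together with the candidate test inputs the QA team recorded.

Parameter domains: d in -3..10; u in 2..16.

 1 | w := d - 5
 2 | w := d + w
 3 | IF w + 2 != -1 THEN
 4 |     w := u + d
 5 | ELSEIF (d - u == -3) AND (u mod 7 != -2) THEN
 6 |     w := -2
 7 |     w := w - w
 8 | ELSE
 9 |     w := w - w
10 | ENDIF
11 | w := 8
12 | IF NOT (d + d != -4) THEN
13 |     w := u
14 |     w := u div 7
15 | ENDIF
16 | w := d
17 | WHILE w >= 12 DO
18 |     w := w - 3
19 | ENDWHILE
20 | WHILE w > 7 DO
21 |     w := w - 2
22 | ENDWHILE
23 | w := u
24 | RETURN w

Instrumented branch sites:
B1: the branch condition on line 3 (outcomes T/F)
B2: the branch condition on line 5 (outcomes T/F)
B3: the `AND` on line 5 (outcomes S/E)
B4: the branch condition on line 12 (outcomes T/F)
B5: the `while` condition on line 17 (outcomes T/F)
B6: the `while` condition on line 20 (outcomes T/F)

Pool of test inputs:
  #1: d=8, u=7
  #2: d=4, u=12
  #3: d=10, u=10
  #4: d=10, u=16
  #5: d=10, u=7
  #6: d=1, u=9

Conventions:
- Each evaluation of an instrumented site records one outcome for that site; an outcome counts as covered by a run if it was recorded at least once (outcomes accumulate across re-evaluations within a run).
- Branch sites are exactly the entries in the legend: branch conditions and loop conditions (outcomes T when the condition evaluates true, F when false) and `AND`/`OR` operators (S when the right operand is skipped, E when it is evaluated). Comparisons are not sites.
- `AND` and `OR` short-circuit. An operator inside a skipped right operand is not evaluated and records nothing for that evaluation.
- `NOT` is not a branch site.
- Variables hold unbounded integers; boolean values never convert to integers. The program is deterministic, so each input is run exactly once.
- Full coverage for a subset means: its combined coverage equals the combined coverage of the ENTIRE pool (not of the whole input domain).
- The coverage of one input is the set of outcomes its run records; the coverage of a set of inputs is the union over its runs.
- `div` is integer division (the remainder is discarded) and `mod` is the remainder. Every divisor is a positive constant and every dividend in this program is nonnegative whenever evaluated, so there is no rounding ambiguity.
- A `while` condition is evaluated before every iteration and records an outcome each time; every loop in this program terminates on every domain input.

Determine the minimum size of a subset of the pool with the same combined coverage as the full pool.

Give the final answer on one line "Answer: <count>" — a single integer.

test 1 (d=8, u=7) fires B1->T, B4->F, B5->F, B6->T, B6->F; hits B1=T, B4=F, B5=F, B6=T, B6=F
test 2 (d=4, u=12) fires B1->T, B4->F, B5->F, B6->F; hits B1=T, B4=F, B5=F, B6=F
test 3 (d=10, u=10) fires B1->T, B4->F, B5->F, B6->T, B6->T, B6->F; hits B1=T, B4=F, B5=F, B6=T, B6=F
test 4 (d=10, u=16) fires B1->T, B4->F, B5->F, B6->T, B6->T, B6->F; hits B1=T, B4=F, B5=F, B6=T, B6=F
test 5 (d=10, u=7) fires B1->T, B4->F, B5->F, B6->T, B6->T, B6->F; hits B1=T, B4=F, B5=F, B6=T, B6=F
test 6 (d=1, u=9) fires B1->F, B3->S, B2->F, B4->F, B5->F, B6->F; hits B1=F, B2=F, B3=S, B4=F, B5=F, B6=F
together the pool reaches 8 outcomes: B1=T, B1=F, B2=F, B3=S, B4=F, B5=F, B6=T, B6=F
size 1 is not enough: best union over all size-1 subsets is 6/8
the canonical winner is {1, 6}: size 2, full 8-outcome coverage, earliest index list among size-2 covers

Answer: 2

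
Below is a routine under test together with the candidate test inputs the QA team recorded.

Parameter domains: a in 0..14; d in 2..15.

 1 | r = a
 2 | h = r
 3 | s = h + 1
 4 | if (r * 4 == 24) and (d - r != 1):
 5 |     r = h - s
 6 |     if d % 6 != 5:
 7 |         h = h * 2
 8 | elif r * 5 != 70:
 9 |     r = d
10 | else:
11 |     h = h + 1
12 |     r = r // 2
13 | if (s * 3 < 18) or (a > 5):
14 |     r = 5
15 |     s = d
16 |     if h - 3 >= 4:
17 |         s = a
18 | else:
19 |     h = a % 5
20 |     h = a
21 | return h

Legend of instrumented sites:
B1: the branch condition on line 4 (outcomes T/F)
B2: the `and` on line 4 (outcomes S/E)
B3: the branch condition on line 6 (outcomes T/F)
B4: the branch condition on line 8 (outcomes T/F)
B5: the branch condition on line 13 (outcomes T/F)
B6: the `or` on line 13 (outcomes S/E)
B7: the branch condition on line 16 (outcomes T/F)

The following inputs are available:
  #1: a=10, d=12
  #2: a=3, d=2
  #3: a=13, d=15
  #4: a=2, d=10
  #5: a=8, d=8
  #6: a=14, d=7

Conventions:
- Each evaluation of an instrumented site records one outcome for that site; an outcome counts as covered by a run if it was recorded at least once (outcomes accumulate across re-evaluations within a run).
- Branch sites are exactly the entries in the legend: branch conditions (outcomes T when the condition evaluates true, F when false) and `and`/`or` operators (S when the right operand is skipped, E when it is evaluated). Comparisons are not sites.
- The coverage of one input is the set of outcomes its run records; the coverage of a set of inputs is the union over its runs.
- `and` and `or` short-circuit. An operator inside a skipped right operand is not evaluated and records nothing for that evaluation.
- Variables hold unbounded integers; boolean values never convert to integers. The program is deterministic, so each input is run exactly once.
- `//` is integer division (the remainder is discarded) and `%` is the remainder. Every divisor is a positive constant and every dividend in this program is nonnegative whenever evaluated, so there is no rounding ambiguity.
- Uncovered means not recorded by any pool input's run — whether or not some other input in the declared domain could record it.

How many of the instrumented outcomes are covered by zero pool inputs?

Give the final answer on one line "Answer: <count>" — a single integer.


run #1 (a=10, d=12) records B1=F, B2=S, B4=T, B5=T, B6=E, B7=T
run #2 (a=3, d=2) records B1=F, B2=S, B4=T, B5=T, B6=S, B7=F
run #3 (a=13, d=15) records B1=F, B2=S, B4=T, B5=T, B6=E, B7=T
run #4 (a=2, d=10) records B1=F, B2=S, B4=T, B5=T, B6=S, B7=F
run #5 (a=8, d=8) records B1=F, B2=S, B4=T, B5=T, B6=E, B7=T
run #6 (a=14, d=7) records B1=F, B2=S, B4=F, B5=T, B6=E, B7=T
union over the pool: B1=F, B2=S, B4=T, B4=F, B5=T, B6=S, B6=E, B7=T, B7=F
uncovered (5 of 14): B1=T, B2=E, B3=T, B3=F, B5=F
Answer: 5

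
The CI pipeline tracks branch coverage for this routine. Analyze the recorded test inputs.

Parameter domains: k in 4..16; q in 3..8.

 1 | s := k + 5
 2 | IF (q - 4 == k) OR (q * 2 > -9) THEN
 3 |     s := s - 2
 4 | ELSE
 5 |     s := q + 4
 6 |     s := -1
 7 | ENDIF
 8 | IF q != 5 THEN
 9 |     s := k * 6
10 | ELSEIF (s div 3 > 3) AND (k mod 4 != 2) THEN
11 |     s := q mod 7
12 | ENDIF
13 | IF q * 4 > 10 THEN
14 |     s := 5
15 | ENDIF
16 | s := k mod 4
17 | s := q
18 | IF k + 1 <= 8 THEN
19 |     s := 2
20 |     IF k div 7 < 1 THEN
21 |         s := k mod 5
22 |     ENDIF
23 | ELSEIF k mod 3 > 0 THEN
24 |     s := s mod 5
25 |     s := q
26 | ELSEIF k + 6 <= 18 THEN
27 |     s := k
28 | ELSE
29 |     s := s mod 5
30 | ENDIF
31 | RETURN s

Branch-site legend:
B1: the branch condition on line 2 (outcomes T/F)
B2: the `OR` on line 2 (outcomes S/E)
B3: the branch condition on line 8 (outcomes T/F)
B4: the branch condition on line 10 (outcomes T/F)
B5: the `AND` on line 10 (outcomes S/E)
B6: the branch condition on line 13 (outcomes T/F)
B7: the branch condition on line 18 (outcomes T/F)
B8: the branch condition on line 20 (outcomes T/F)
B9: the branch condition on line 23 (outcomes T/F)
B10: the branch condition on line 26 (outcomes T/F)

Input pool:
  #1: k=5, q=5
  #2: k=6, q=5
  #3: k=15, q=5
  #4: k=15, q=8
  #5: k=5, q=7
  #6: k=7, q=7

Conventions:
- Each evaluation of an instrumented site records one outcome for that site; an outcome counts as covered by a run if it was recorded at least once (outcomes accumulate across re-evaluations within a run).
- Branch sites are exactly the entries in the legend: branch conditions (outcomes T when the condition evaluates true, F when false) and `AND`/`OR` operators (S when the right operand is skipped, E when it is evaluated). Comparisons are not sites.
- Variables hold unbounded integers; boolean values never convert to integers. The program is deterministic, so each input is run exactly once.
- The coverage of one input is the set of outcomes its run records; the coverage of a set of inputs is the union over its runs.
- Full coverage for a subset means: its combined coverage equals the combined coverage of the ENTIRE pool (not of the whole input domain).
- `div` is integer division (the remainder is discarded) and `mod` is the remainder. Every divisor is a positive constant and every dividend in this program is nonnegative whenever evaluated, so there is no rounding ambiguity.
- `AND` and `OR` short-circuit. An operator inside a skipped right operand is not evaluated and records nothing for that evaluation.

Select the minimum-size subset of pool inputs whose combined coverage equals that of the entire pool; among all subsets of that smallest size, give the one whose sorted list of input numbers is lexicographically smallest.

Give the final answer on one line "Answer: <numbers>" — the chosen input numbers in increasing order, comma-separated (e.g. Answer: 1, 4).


input #1, k=5, q=5: events B2->E, B1->T, B3->F, B5->S, B4->F, B6->T, B7->T, B8->T; outcomes B1=T, B2=E, B3=F, B4=F, B5=S, B6=T, B7=T, B8=T
input #2, k=6, q=5: events B2->E, B1->T, B3->F, B5->S, B4->F, B6->T, B7->T, B8->T; outcomes B1=T, B2=E, B3=F, B4=F, B5=S, B6=T, B7=T, B8=T
input #3, k=15, q=5: events B2->E, B1->T, B3->F, B5->E, B4->T, B6->T, B7->F, B9->F, B10->F; outcomes B1=T, B2=E, B3=F, B4=T, B5=E, B6=T, B7=F, B9=F, B10=F
input #4, k=15, q=8: events B2->E, B1->T, B3->T, B6->T, B7->F, B9->F, B10->F; outcomes B1=T, B2=E, B3=T, B6=T, B7=F, B9=F, B10=F
input #5, k=5, q=7: events B2->E, B1->T, B3->T, B6->T, B7->T, B8->T; outcomes B1=T, B2=E, B3=T, B6=T, B7=T, B8=T
input #6, k=7, q=7: events B2->E, B1->T, B3->T, B6->T, B7->T, B8->F; outcomes B1=T, B2=E, B3=T, B6=T, B7=T, B8=F
the full pool covers 15 outcomes: B1=T, B2=E, B3=T, B3=F, B4=T, B4=F, B5=S, B5=E, B6=T, B7=T, B7=F, B8=T, B8=F, B9=F, B10=F
no size-1 subset reaches all 15 outcomes (best union: 9/15)
no size-2 subset reaches all 15 outcomes (best union: 13/15)
size 3: inputs {1, 3, 6} cover all 15 outcomes, and no lexicographically smaller subset of this size does
Answer: 1, 3, 6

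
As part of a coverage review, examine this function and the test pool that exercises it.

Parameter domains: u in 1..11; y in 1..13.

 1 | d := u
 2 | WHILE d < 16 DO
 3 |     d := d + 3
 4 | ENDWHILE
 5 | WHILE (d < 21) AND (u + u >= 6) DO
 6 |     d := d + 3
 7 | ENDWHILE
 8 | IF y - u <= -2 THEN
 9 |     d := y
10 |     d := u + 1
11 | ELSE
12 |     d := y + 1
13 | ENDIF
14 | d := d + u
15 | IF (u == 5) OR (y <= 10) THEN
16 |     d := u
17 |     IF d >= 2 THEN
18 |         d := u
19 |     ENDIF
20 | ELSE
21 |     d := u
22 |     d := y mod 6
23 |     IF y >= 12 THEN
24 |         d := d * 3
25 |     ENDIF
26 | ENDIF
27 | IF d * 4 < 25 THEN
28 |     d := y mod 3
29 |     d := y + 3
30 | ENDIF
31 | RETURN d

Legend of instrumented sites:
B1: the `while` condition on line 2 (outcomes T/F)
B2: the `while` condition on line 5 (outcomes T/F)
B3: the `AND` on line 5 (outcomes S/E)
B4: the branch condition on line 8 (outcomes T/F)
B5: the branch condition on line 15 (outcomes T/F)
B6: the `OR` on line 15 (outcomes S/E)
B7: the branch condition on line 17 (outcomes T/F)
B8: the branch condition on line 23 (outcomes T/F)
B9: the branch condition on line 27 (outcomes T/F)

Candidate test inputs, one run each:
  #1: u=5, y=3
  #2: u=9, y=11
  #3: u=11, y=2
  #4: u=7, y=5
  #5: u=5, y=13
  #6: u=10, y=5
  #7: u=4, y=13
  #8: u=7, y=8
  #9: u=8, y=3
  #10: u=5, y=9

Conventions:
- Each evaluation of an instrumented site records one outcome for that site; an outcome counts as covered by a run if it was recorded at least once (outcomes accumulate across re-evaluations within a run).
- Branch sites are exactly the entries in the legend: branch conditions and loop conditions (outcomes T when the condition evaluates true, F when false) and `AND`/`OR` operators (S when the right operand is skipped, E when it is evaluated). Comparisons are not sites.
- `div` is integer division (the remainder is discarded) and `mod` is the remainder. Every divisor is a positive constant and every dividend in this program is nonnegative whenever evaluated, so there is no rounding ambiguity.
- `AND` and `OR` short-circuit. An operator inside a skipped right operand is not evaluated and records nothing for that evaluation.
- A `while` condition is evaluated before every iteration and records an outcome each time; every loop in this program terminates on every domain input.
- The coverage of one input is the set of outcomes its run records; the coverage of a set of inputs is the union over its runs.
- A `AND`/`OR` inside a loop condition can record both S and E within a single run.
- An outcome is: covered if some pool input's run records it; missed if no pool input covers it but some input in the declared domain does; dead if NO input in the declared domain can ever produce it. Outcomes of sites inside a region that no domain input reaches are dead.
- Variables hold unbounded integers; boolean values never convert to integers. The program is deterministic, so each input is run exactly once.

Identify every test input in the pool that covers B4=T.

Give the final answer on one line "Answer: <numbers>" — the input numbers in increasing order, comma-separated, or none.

input #1 (u=5, y=3): records B4=T
input #2 (u=9, y=11): does not record B4=T
input #3 (u=11, y=2): records B4=T
input #4 (u=7, y=5): records B4=T
input #5 (u=5, y=13): does not record B4=T
input #6 (u=10, y=5): records B4=T
input #7 (u=4, y=13): does not record B4=T
input #8 (u=7, y=8): does not record B4=T
input #9 (u=8, y=3): records B4=T
input #10 (u=5, y=9): does not record B4=T

Answer: 1, 3, 4, 6, 9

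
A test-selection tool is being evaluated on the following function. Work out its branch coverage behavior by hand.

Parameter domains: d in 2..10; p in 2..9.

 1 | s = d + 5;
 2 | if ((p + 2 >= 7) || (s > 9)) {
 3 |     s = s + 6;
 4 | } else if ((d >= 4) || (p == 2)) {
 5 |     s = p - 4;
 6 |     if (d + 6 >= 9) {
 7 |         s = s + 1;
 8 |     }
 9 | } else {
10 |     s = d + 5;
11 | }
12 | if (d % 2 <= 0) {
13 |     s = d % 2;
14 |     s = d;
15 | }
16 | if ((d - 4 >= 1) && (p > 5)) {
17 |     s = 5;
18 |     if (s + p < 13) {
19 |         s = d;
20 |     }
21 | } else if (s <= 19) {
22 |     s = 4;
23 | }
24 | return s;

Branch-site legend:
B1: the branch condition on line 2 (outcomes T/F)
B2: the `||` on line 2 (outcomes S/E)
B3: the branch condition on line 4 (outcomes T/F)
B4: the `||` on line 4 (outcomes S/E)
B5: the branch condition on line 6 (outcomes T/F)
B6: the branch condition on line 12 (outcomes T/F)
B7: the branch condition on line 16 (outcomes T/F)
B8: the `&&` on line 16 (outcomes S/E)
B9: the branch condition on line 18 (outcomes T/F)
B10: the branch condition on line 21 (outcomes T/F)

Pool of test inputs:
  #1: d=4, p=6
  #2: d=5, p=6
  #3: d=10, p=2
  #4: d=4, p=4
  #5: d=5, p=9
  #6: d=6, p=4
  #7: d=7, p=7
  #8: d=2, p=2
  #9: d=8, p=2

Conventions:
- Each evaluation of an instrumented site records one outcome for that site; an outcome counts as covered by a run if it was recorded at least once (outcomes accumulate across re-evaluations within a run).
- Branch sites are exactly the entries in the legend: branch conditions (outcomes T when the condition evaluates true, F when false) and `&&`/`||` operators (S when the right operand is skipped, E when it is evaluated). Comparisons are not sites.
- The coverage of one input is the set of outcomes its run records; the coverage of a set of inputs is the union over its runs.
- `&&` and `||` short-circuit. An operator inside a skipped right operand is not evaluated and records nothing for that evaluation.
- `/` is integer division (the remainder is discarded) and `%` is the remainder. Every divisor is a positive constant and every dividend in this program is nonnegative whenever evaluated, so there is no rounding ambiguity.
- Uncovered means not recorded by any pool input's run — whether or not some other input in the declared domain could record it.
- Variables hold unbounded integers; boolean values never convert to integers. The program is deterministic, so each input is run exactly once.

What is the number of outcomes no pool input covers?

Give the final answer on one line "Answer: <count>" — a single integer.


test 1 (d=4, p=6) fires B2->S, B1->T, B6->T, B8->S, B7->F, B10->T; hits B1=T, B2=S, B6=T, B7=F, B8=S, B10=T
test 2 (d=5, p=6) fires B2->S, B1->T, B6->F, B8->E, B7->T, B9->T; hits B1=T, B2=S, B6=F, B7=T, B8=E, B9=T
test 3 (d=10, p=2) fires B2->E, B1->T, B6->T, B8->E, B7->F, B10->T; hits B1=T, B2=E, B6=T, B7=F, B8=E, B10=T
test 4 (d=4, p=4) fires B2->E, B1->F, B4->S, B3->T, B5->T, B6->T, B8->S, B7->F, B10->T; hits B1=F, B2=E, B3=T, B4=S, B5=T, B6=T, B7=F, B8=S, B10=T
test 5 (d=5, p=9) fires B2->S, B1->T, B6->F, B8->E, B7->T, B9->F; hits B1=T, B2=S, B6=F, B7=T, B8=E, B9=F
test 6 (d=6, p=4) fires B2->E, B1->T, B6->T, B8->E, B7->F, B10->T; hits B1=T, B2=E, B6=T, B7=F, B8=E, B10=T
test 7 (d=7, p=7) fires B2->S, B1->T, B6->F, B8->E, B7->T, B9->T; hits B1=T, B2=S, B6=F, B7=T, B8=E, B9=T
test 8 (d=2, p=2) fires B2->E, B1->F, B4->E, B3->T, B5->F, B6->T, B8->S, B7->F, B10->T; hits B1=F, B2=E, B3=T, B4=E, B5=F, B6=T, B7=F, B8=S, B10=T
test 9 (d=8, p=2) fires B2->E, B1->T, B6->T, B8->E, B7->F, B10->T; hits B1=T, B2=E, B6=T, B7=F, B8=E, B10=T
union over the pool: B1=T, B1=F, B2=S, B2=E, B3=T, B4=S, B4=E, B5=T, B5=F, B6=T, B6=F, B7=T, B7=F, B8=S, B8=E, B9=T, B9=F, B10=T
uncovered (2 of 20): B3=F, B10=F
Answer: 2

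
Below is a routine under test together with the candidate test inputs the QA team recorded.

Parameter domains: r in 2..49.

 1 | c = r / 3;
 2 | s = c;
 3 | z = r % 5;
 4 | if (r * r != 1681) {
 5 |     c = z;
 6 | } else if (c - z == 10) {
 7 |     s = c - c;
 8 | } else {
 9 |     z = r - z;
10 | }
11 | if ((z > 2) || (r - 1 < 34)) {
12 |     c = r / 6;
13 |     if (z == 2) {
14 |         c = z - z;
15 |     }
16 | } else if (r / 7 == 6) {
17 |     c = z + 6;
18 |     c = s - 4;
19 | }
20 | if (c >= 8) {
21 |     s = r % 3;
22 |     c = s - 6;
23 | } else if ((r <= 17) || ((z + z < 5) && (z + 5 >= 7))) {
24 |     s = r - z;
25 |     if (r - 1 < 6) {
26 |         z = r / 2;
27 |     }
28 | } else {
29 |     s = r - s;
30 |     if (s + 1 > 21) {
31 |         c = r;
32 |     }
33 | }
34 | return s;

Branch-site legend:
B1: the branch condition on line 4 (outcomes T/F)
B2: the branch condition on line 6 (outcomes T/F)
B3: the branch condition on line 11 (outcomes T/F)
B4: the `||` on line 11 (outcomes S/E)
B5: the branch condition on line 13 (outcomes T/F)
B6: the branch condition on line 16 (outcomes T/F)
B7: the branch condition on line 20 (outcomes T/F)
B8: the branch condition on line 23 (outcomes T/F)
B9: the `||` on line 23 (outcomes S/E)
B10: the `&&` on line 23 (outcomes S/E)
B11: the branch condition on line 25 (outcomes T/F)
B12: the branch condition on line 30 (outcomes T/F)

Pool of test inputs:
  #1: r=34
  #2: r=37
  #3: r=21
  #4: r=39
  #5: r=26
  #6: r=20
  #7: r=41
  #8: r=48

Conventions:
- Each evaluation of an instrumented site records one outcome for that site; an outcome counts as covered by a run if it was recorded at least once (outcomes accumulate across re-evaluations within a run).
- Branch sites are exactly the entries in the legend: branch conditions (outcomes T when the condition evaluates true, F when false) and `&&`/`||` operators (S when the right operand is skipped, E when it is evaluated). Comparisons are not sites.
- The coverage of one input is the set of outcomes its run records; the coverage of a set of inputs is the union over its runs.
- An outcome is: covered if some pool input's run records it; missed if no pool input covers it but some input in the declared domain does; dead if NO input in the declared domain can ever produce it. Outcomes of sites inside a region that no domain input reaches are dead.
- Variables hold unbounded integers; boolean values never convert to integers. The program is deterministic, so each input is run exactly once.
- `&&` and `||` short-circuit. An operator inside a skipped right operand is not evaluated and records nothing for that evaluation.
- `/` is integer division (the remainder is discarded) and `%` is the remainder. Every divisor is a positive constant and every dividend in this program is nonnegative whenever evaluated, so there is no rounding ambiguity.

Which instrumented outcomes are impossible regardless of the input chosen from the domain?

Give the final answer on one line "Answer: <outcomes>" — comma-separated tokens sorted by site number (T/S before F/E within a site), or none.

exhaustive pass over the 48-input domain:
  B2=T: no domain input ever produces it -> dead
  reachable outcomes have witnesses, e.g. B1=T (e.g. r=2), B1=F (e.g. r=41), B2=F (e.g. r=41), B3=T (e.g. r=2)

Answer: B2=T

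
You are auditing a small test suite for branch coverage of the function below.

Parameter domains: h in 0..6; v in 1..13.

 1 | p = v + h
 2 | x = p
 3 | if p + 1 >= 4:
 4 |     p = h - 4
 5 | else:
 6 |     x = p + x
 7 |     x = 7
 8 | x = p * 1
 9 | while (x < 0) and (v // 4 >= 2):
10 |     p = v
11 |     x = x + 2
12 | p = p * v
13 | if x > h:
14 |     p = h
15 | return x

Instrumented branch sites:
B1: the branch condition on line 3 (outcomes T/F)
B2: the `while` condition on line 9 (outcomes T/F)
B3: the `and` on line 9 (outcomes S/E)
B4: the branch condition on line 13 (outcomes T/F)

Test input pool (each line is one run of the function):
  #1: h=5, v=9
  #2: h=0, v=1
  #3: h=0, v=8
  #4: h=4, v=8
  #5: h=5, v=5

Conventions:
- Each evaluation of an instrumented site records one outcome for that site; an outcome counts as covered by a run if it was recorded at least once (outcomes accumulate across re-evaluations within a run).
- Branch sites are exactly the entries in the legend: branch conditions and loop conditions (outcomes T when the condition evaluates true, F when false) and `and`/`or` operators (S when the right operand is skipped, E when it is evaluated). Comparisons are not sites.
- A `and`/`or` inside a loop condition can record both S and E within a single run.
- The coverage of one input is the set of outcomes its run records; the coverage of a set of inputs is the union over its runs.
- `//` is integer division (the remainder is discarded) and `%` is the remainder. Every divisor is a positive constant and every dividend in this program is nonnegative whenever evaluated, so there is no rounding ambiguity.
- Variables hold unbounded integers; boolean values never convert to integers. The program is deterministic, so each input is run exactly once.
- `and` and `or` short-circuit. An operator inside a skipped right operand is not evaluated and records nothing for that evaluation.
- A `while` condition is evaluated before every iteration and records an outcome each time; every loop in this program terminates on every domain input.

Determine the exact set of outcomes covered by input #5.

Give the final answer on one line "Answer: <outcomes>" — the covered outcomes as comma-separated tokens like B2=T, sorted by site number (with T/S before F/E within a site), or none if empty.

Running input #5 (h=5, v=5), event by event:
  B1->T, B3->S, B2->F, B4->F
collecting distinct outcomes: B1=T, B2=F, B3=S, B4=F

Answer: B1=T, B2=F, B3=S, B4=F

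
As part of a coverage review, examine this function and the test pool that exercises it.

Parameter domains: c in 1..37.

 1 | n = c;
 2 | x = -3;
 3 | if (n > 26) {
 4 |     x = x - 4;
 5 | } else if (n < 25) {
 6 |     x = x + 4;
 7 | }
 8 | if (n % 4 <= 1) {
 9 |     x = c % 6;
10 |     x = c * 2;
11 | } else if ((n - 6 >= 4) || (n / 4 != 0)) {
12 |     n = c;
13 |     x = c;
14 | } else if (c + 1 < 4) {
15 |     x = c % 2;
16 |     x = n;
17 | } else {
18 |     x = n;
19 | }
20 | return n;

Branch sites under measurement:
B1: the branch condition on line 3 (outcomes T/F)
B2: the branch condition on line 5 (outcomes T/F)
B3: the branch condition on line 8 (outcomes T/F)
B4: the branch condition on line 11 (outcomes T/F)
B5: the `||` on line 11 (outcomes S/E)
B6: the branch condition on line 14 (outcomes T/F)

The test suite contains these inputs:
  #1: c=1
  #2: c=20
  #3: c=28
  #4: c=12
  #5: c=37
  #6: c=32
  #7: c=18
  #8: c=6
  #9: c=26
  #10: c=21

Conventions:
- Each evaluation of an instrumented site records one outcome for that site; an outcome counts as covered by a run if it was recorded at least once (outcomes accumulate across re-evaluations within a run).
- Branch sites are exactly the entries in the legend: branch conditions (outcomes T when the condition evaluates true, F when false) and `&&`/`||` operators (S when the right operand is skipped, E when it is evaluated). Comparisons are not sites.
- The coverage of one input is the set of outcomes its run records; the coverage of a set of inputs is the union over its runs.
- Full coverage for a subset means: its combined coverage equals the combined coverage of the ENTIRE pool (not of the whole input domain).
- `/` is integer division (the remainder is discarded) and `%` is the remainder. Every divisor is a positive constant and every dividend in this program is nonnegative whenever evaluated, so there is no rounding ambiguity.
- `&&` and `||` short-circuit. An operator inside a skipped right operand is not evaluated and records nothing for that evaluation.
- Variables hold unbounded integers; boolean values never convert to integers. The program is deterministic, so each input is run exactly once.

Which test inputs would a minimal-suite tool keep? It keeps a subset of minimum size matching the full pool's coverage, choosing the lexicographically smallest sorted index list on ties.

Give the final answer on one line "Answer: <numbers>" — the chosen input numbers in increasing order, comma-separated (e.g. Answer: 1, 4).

run #1 (c=1) runs B1->F, B2->T, B3->T; records B1=F, B2=T, B3=T
run #2 (c=20) runs B1->F, B2->T, B3->T; records B1=F, B2=T, B3=T
run #3 (c=28) runs B1->T, B3->T; records B1=T, B3=T
run #4 (c=12) runs B1->F, B2->T, B3->T; records B1=F, B2=T, B3=T
run #5 (c=37) runs B1->T, B3->T; records B1=T, B3=T
run #6 (c=32) runs B1->T, B3->T; records B1=T, B3=T
run #7 (c=18) runs B1->F, B2->T, B3->F, B5->S, B4->T; records B1=F, B2=T, B3=F, B4=T, B5=S
run #8 (c=6) runs B1->F, B2->T, B3->F, B5->E, B4->T; records B1=F, B2=T, B3=F, B4=T, B5=E
run #9 (c=26) runs B1->F, B2->F, B3->F, B5->S, B4->T; records B1=F, B2=F, B3=F, B4=T, B5=S
run #10 (c=21) runs B1->F, B2->T, B3->T; records B1=F, B2=T, B3=T
union over all inputs: B1=T, B1=F, B2=T, B2=F, B3=T, B3=F, B4=T, B5=S, B5=E (9 outcomes)
checked all size-1 subsets: none covers 9 outcomes (max 5/9)
checked all size-2 subsets: none covers 9 outcomes (max 7/9)
the canonical winner is {3, 8, 9}: size 3, full 9-outcome coverage, earliest index list among size-3 covers

Answer: 3, 8, 9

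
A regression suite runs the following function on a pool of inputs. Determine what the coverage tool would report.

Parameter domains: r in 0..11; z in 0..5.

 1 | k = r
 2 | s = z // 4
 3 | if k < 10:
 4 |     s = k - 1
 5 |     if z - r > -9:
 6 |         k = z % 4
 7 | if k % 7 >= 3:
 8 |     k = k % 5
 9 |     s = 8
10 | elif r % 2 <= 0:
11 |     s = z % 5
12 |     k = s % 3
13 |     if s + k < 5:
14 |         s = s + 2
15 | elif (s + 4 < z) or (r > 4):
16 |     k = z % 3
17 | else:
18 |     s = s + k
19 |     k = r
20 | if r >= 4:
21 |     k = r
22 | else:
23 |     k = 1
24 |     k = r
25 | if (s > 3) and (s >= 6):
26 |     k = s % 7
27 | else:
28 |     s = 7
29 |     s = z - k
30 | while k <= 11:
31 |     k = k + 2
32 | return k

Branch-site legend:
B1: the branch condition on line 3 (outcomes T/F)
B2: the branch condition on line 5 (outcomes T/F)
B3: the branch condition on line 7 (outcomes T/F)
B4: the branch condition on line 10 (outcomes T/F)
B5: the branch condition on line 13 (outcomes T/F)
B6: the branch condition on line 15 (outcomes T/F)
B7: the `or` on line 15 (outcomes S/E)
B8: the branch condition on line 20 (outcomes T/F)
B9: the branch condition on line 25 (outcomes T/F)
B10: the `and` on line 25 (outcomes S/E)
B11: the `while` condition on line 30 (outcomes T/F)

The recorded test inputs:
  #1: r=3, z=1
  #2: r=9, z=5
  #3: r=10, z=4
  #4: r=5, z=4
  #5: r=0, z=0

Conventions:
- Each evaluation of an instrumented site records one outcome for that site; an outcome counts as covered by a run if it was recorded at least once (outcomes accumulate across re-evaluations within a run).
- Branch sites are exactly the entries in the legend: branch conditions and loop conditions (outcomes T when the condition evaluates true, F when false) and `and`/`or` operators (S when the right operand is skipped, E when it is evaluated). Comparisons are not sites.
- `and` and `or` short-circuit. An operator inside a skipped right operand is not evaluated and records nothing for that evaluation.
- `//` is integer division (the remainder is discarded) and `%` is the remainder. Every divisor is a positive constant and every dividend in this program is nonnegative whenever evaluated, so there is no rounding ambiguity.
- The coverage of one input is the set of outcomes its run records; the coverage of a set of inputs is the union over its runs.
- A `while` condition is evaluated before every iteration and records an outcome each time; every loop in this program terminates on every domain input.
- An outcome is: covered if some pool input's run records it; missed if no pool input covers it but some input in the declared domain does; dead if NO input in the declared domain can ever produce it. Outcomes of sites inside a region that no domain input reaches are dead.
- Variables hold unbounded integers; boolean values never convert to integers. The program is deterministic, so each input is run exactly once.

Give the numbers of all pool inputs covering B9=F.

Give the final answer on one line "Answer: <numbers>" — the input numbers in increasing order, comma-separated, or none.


input #1 (r=3, z=1): hits B9=F
input #2 (r=9, z=5): never hits B9=F
input #3 (r=10, z=4): never hits B9=F
input #4 (r=5, z=4): hits B9=F
input #5 (r=0, z=0): hits B9=F
Answer: 1, 4, 5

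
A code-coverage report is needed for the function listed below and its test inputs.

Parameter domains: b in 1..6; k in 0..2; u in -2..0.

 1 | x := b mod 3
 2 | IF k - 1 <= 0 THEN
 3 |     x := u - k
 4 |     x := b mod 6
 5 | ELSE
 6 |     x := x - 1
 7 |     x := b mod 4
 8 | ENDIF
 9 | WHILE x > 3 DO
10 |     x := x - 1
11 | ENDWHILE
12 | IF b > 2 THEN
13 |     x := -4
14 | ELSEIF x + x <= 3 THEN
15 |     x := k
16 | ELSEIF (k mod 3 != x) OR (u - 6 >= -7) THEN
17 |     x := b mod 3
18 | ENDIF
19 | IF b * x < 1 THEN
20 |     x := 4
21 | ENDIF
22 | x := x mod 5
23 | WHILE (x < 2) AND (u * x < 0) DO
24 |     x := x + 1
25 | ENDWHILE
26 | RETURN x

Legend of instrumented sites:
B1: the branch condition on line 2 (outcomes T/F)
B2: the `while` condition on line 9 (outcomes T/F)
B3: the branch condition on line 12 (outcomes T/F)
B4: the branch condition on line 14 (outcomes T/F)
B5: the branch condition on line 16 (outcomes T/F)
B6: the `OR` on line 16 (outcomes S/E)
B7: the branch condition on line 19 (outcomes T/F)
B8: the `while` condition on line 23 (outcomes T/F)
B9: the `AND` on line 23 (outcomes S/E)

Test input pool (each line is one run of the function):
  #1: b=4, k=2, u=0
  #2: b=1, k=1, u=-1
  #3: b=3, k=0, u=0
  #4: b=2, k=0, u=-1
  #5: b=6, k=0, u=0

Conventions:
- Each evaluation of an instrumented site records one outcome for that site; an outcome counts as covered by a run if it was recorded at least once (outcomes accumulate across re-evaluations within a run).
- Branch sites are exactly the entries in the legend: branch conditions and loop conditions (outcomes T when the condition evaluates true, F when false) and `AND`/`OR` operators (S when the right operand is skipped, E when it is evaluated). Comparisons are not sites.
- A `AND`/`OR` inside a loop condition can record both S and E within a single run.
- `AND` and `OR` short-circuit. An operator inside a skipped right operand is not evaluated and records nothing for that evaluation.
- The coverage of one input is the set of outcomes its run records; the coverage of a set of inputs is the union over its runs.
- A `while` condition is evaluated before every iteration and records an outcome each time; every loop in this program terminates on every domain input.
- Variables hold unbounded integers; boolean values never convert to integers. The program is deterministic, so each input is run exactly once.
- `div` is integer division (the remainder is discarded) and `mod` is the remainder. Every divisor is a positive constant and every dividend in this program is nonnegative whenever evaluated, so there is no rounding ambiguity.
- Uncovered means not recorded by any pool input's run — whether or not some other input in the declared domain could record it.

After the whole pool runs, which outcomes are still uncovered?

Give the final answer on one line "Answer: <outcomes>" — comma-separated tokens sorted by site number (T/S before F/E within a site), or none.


run #1 (b=4, k=2, u=0) runs B1->F, B2->F, B3->T, B7->T, B9->S, B8->F; records B1=F, B2=F, B3=T, B7=T, B8=F, B9=S
run #2 (b=1, k=1, u=-1) runs B1->T, B2->F, B3->F, B4->T, B7->F, B9->E, B8->T, B9->S, B8->F; records B1=T, B2=F, B3=F, B4=T, B7=F, B8=T, B8=F, B9=S, B9=E
run #3 (b=3, k=0, u=0) runs B1->T, B2->F, B3->T, B7->T, B9->S, B8->F; records B1=T, B2=F, B3=T, B7=T, B8=F, B9=S
run #4 (b=2, k=0, u=-1) runs B1->T, B2->F, B3->F, B4->F, B6->S, B5->T, B7->F, B9->S, B8->F; records B1=T, B2=F, B3=F, B4=F, B5=T, B6=S, B7=F, B8=F, B9=S
run #5 (b=6, k=0, u=0) runs B1->T, B2->F, B3->T, B7->T, B9->S, B8->F; records B1=T, B2=F, B3=T, B7=T, B8=F, B9=S
union over the pool: B1=T, B1=F, B2=F, B3=T, B3=F, B4=T, B4=F, B5=T, B6=S, B7=T, B7=F, B8=T, B8=F, B9=S, B9=E
uncovered (3 of 18): B2=T, B5=F, B6=E
Answer: B2=T, B5=F, B6=E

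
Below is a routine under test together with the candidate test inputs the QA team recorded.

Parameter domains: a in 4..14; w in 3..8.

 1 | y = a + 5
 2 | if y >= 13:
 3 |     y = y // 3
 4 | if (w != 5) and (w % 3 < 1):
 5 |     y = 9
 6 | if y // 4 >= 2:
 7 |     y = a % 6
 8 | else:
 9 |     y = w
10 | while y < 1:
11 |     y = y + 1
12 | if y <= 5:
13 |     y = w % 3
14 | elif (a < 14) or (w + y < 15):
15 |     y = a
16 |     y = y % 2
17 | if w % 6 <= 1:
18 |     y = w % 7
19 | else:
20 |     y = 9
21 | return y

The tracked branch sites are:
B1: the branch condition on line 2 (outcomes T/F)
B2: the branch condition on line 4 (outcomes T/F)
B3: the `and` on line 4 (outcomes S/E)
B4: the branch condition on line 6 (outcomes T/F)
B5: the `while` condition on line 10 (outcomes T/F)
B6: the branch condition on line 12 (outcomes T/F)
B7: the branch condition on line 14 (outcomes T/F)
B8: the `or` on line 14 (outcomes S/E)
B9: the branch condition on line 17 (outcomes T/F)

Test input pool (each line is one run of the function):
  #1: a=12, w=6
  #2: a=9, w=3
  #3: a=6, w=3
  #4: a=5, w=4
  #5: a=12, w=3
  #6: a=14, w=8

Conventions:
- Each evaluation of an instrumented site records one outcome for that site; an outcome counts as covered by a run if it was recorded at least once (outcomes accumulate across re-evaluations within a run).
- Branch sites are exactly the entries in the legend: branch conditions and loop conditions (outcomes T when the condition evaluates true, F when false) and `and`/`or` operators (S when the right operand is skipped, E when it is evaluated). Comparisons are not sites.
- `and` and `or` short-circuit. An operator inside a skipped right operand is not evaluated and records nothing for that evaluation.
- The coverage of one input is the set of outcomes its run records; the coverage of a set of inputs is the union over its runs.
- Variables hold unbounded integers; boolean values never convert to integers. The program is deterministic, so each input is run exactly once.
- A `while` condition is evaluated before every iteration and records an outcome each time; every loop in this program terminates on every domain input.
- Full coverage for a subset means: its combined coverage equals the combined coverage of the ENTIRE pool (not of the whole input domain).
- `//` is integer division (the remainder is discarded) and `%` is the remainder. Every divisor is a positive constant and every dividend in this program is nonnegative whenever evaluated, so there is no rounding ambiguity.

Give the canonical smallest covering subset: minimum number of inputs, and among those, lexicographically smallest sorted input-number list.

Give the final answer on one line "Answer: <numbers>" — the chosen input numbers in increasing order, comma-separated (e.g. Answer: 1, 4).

input #1 (a=12, w=6): events B1->T, B3->E, B2->T, B4->T, B5->T, B5->F, B6->T, B9->T; covers B1=T, B2=T, B3=E, B4=T, B5=T, B5=F, B6=T, B9=T
input #2 (a=9, w=3): events B1->T, B3->E, B2->T, B4->T, B5->F, B6->T, B9->F; covers B1=T, B2=T, B3=E, B4=T, B5=F, B6=T, B9=F
input #3 (a=6, w=3): events B1->F, B3->E, B2->T, B4->T, B5->T, B5->F, B6->T, B9->F; covers B1=F, B2=T, B3=E, B4=T, B5=T, B5=F, B6=T, B9=F
input #4 (a=5, w=4): events B1->F, B3->E, B2->F, B4->T, B5->F, B6->T, B9->F; covers B1=F, B2=F, B3=E, B4=T, B5=F, B6=T, B9=F
input #5 (a=12, w=3): events B1->T, B3->E, B2->T, B4->T, B5->T, B5->F, B6->T, B9->F; covers B1=T, B2=T, B3=E, B4=T, B5=T, B5=F, B6=T, B9=F
input #6 (a=14, w=8): events B1->T, B3->E, B2->F, B4->F, B5->F, B6->F, B8->E, B7->F, B9->F; covers B1=T, B2=F, B3=E, B4=F, B5=F, B6=F, B7=F, B8=E, B9=F
the full pool covers 15 outcomes: B1=T, B1=F, B2=T, B2=F, B3=E, B4=T, B4=F, B5=T, B5=F, B6=T, B6=F, B7=F, B8=E, B9=T, B9=F
size 1 is not enough: best union over all size-1 subsets is 9/15
size 2 is not enough: best union over all size-2 subsets is 14/15
size 3: inputs {1, 3, 6} cover all 15 outcomes, and no lexicographically smaller subset of this size does

Answer: 1, 3, 6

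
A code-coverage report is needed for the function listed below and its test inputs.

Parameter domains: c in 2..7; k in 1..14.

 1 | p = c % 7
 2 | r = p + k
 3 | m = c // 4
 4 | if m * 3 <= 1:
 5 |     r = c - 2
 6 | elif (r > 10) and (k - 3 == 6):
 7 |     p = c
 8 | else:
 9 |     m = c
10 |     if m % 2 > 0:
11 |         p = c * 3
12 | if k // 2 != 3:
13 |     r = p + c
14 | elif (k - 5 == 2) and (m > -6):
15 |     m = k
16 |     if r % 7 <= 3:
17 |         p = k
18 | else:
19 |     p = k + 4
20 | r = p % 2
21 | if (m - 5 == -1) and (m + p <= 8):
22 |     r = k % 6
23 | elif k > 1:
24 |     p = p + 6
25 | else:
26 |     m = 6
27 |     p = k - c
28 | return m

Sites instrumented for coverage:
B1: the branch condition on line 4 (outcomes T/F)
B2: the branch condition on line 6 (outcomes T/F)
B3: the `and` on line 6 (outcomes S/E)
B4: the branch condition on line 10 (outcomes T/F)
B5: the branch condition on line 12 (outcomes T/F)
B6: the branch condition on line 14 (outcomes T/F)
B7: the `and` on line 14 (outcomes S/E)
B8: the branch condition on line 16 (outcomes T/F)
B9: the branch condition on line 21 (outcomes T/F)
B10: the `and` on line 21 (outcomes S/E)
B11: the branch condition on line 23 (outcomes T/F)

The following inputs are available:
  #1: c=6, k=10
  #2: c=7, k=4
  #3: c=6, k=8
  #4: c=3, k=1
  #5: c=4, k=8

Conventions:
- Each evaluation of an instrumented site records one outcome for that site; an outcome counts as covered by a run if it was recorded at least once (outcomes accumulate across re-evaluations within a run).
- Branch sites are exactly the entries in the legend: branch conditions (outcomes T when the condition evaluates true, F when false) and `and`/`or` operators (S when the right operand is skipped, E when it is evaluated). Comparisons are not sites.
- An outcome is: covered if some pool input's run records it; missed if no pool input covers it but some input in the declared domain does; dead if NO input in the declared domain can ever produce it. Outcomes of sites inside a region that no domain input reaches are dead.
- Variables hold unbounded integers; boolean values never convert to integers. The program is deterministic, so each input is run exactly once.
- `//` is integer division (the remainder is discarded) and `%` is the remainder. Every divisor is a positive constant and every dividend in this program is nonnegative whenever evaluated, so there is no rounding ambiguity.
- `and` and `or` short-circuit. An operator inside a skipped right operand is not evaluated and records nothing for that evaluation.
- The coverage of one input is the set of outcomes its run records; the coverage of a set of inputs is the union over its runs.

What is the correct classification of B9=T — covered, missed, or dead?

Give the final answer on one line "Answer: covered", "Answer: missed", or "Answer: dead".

B9=T is recorded by pool input(s) 5 -> covered

Answer: covered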